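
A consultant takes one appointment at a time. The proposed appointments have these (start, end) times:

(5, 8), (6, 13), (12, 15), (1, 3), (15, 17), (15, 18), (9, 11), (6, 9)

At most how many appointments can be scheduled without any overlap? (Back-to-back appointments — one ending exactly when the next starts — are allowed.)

5

Order by finish time; keep every interval that doesn't clash with the previous kept one.
By end time: (1,3), (5,8), (6,9), (9,11), (6,13), (12,15), (15,17), (15,18).
Pick (1,3); next start ≥ 3 → (5,8); next start ≥ 8 → (9,11); next start ≥ 11 → (12,15); next start ≥ 15 → (15,17).
Selected 5 appointments.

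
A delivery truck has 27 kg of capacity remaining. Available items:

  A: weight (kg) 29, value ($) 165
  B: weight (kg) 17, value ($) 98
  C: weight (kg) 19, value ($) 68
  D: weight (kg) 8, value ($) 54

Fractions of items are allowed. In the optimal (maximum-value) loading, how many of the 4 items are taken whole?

Greedy by value/weight ratio, highest first.
Order: D (54/8=6.75) > B (98/17=5.76) > A (165/29=5.69) > C (68/19=3.58)
Fill: take D (8 @ 54) → take B (17 @ 98) → take 2/29 of A → 11.38; 27/27 used.
2 item(s) taken whole; one partial (take 2/29 of A).

2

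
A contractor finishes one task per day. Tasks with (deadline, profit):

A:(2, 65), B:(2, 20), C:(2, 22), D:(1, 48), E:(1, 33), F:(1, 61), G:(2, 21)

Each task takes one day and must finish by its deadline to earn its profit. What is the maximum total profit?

Take jobs in profit order; each goes to the latest open slot no later than its deadline.
Profit order: A=65 F=61 D=48 E=33 C=22 G=21 B=20
Assign: A→slot 2, F→slot 1, D skipped, E skipped, C skipped, G skipped, B skipped.
Slots: [1:F] [2:A]
Profit = 61 + 65 = 126

126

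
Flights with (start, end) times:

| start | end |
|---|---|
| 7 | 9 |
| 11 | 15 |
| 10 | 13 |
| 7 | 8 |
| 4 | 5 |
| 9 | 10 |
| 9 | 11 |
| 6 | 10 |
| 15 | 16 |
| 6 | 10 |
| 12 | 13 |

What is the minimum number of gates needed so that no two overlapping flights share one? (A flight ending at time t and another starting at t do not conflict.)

4

Count concurrent intervals with a sweep; the peak is the room count.
starts: [4, 6, 6, 7, 7, 9, 9, 10, 11, 12, 15]
ends:   [5, 8, 9, 10, 10, 10, 11, 13, 13, 15, 16]
s4→1 e5→0 s6→1 s6→2 s7→3 s7→4  — peak 4.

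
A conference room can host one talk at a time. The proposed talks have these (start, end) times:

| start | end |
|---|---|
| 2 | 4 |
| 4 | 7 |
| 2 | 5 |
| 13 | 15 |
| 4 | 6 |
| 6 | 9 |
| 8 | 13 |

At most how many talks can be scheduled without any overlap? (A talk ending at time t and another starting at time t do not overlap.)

4

Sort by end time and greedily take each interval whose start is ≥ the last chosen end.
Sorted by end: (2,4)  (2,5)  (4,6)  (4,7)  (6,9)  (8,13)  (13,15)
take (2,4); take (4,6); skip (4,7); take (6,9); take (13,15).
Selected 4 talks.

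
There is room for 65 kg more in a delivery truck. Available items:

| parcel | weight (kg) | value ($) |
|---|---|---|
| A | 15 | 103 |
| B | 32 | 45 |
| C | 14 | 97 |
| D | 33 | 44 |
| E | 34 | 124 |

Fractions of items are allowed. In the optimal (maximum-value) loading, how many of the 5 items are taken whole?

Greedy by value/weight ratio, highest first.
Order: C (97/14=6.93) > A (103/15=6.87) > E (124/34=3.65) > B (45/32=1.41) > D (44/33=1.33)
Fill: take C (14 @ 97) → take A (15 @ 103) → take E (34 @ 124) → take 2/32 of B → 2.81; 65/65 used.
3 item(s) taken whole; one partial (take 2/32 of B).

3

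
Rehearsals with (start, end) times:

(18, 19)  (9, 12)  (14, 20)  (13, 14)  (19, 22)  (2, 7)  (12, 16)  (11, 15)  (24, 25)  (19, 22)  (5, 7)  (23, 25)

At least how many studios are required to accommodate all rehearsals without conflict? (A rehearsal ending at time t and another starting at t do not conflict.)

3

Count concurrent intervals with a sweep; the peak is the room count.
Events (time:±→running): 2:+→1 5:+→2 7:-→1 7:-→0 9:+→1 11:+→2 12:-→1 12:+→2 13:+→3 … peak 3.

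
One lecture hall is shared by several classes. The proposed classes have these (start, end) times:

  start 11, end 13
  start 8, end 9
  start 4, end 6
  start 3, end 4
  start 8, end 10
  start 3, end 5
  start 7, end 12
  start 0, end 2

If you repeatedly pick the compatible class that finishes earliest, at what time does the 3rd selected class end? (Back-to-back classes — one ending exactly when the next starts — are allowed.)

6

Order by finish time; keep every interval that doesn't clash with the previous kept one.
By end time: (0,2), (3,4), (3,5), (4,6), (8,9), (8,10), (7,12), (11,13).
Pick (0,2); next start ≥ 2 → (3,4); next start ≥ 4 → (4,6); next start ≥ 6 → (8,9); next start ≥ 9 → (11,13).
Selected: (0,2) (3,4) (4,6) (8,9) (11,13)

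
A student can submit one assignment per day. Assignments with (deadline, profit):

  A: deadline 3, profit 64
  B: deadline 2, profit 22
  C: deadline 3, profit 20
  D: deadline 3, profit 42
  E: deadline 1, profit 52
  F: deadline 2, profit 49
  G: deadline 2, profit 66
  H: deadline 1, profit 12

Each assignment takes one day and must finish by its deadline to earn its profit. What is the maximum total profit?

Take jobs in profit order; each goes to the latest open slot no later than its deadline.
Profit order: G=66 A=64 E=52 F=49 D=42 B=22 C=20 H=12
Assign: G→slot 2, A→slot 3, E→slot 1, F skipped, D skipped, B skipped, C skipped, H skipped.
Slots: [1:E] [2:G] [3:A]
Profit = 52 + 66 + 64 = 182

182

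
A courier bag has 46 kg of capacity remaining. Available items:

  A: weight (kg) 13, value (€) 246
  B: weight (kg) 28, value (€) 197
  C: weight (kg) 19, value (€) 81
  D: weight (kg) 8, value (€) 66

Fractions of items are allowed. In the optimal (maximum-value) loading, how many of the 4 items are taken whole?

2

Ratios (sorted): A 18.92, D 8.25, B 7.04, C 4.26
take A (13 @ 246); take D (8 @ 66); take 25/28 of B → 175.89. Capacity used 46/46.
2 item(s) taken whole; one partial (take 25/28 of B).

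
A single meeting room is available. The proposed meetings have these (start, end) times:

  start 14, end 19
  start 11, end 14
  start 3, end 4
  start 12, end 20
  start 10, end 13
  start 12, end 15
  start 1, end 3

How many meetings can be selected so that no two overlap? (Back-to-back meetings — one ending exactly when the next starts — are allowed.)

By end time: (1,3), (3,4), (10,13), (11,14), (12,15), (14,19), (12,20).
Pick (1,3); next start ≥ 3 → (3,4); next start ≥ 4 → (10,13); next start ≥ 13 → (14,19).
Selected 4 meetings.

4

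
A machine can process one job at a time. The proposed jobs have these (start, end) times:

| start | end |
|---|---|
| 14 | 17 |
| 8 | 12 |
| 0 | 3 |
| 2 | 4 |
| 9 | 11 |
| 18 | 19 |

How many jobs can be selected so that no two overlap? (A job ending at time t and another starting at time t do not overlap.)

Sorted by end: (0,3)  (2,4)  (9,11)  (8,12)  (14,17)  (18,19)
take (0,3); skip (2,4); take (9,11); take (14,17); take (18,19).
Selected 4 jobs.

4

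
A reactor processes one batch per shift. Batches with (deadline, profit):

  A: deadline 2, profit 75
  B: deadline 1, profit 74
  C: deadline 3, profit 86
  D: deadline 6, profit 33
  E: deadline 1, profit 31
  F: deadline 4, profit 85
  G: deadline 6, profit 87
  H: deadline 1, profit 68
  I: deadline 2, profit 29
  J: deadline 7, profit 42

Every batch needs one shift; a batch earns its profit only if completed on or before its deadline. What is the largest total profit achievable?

482

Take jobs in profit order; each goes to the latest open slot no later than its deadline.
By profit: G(d6,87), C(d3,86), F(d4,85), A(d2,75), B(d1,74), H(d1,68), J(d7,42), D(d6,33), E(d1,31), I(d2,29)
G→slot 6; C→slot 3; F→slot 4; A→slot 2; B→slot 1; H skipped; J→slot 7; D→slot 5; E skipped; I skipped.
Profit = 74 + 75 + 86 + 85 + 33 + 87 + 42 = 482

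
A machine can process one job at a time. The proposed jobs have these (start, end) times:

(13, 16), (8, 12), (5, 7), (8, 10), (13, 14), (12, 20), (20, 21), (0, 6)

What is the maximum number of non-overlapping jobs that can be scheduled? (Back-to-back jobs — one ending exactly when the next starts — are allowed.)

4

Sort by end time and greedily take each interval whose start is ≥ the last chosen end.
Sorted by end: (0,6)  (5,7)  (8,10)  (8,12)  (13,14)  (13,16)  (12,20)  (20,21)
take (0,6); take (8,10); take (13,14); take (20,21).
Selected 4 jobs.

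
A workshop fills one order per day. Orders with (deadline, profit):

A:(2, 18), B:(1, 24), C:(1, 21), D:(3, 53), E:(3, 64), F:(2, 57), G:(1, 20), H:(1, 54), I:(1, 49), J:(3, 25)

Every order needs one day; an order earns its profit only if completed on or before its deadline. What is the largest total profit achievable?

Take jobs in profit order; each goes to the latest open slot no later than its deadline.
By profit: E(d3,64), F(d2,57), H(d1,54), D(d3,53), I(d1,49), J(d3,25), B(d1,24), C(d1,21), G(d1,20), A(d2,18)
E→slot 3; F→slot 2; H→slot 1; D skipped; I skipped; J skipped; B skipped; C skipped; G skipped; A skipped.
Profit = 54 + 57 + 64 = 175

175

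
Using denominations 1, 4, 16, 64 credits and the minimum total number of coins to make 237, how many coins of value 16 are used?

2

Greedy: take as many of the largest coin as possible, then repeat with the remainder.
237 = 3×64 + 2×16 + 3×4 + 1×1
Count of 16: 2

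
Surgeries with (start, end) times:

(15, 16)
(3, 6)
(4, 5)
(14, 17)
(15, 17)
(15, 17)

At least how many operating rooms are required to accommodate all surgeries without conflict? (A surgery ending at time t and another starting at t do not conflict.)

The answer is the maximum number of intervals overlapping at any instant.
starts: [3, 4, 14, 15, 15, 15]
ends:   [5, 6, 16, 17, 17, 17]
s3→1 s4→2 e5→1 e6→0 s14→1 s15→2 s15→3 s15→4  — peak 4.

4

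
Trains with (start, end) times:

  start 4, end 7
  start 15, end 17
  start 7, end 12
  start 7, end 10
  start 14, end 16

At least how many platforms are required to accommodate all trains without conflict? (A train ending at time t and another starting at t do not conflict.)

starts: [4, 7, 7, 14, 15]
ends:   [7, 10, 12, 16, 17]
s4→1 e7→0 s7→1 s7→2  — peak 2.

2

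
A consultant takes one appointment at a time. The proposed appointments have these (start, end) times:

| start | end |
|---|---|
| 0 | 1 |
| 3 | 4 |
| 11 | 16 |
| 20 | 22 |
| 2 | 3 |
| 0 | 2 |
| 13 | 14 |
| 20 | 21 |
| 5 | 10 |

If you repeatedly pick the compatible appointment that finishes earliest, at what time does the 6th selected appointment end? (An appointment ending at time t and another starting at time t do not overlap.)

21

Sort by end time and greedily take each interval whose start is ≥ the last chosen end.
By end time: (0,1), (0,2), (2,3), (3,4), (5,10), (13,14), (11,16), (20,21), (20,22).
Pick (0,1); next start ≥ 1 → (2,3); next start ≥ 3 → (3,4); next start ≥ 4 → (5,10); next start ≥ 10 → (13,14); next start ≥ 14 → (20,21).
Selected: (0,1) (2,3) (3,4) (5,10) (13,14) (20,21)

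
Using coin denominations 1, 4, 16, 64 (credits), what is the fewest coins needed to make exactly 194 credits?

5

Greedy: take as many of the largest coin as possible, then repeat with the remainder.
194 − 3×64→2 − 2×1→0
Total coins = 3 + 2 = 5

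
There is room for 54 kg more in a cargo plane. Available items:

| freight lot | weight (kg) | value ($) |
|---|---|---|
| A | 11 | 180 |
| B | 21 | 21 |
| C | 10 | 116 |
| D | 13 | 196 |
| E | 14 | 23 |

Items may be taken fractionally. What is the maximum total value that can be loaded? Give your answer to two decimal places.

521.00

Greedy by value/weight ratio, highest first.
Ratios (sorted): A 16.36, D 15.08, C 11.60, E 1.64, B 1.00
take A (11 @ 180); take D (13 @ 196); take C (10 @ 116); take E (14 @ 23); take 6/21 of B → 6.00. Capacity used 54/54.
Total value = 521.00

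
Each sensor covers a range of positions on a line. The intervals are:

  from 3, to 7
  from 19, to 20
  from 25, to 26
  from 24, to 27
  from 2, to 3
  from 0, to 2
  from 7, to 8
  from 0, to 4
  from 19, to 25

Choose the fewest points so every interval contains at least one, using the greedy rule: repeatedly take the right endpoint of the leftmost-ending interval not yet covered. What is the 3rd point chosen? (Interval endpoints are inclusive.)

Sort by right endpoint; whenever an interval is uncovered, place a point at its right end.
Sorted: [0,2] [2,3] [0,4] [3,7] [7,8] [19,20] [19,25] [25,26] [24,27]
{[0,2],[2,3],[0,4]} hit by 2; {[3,7],[7,8]} hit by 7; {[19,20],[19,25]} hit by 20; {[25,26],[24,27]} hit by 26.
Points: 2, 7, 20, 26 (4 total).

20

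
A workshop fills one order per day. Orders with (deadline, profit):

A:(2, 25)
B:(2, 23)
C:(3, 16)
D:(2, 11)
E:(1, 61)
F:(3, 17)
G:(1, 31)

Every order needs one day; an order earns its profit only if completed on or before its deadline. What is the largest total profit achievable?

103

Profit order: E=61 G=31 A=25 B=23 F=17 C=16 D=11
Assign: E→slot 1, G skipped, A→slot 2, B skipped, F→slot 3, C skipped, D skipped.
Slots: [1:E] [2:A] [3:F]
Profit = 61 + 25 + 17 = 103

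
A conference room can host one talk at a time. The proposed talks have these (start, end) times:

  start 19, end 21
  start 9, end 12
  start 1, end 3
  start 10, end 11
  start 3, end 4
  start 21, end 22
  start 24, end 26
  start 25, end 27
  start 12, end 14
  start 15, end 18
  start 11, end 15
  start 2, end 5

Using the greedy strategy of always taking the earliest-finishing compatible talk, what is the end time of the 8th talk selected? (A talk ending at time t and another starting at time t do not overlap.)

26

By end time: (1,3), (3,4), (2,5), (10,11), (9,12), (12,14), (11,15), (15,18), (19,21), (21,22), (24,26), (25,27).
Pick (1,3); next start ≥ 3 → (3,4); next start ≥ 4 → (10,11); next start ≥ 11 → (12,14); next start ≥ 14 → (15,18); next start ≥ 18 → (19,21); next start ≥ 21 → (21,22); next start ≥ 22 → (24,26).
Selected: (1,3) (3,4) (10,11) (12,14) (15,18) (19,21) (21,22) (24,26)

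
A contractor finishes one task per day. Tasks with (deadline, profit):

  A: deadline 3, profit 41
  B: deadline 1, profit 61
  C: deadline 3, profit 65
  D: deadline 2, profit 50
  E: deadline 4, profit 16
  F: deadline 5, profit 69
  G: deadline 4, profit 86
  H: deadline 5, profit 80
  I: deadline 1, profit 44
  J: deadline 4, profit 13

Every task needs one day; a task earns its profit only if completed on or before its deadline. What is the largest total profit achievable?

Sort by profit descending; place each in the latest free slot ≤ its deadline.
Profit order: G=86 H=80 F=69 C=65 B=61 D=50 I=44 A=41 E=16 J=13
Assign: G→slot 4, H→slot 5, F→slot 3, C→slot 2, B→slot 1, D skipped, I skipped, A skipped, E skipped, J skipped.
Slots: [1:B] [2:C] [3:F] [4:G] [5:H]
Profit = 61 + 65 + 69 + 86 + 80 = 361

361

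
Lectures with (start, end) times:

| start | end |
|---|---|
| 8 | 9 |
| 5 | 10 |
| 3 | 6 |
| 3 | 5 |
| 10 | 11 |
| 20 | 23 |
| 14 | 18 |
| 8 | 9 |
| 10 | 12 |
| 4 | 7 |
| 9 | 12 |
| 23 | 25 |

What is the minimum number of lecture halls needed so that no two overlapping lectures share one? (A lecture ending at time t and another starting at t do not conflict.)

3

Count concurrent intervals with a sweep; the peak is the room count.
starts: [3, 3, 4, 5, 8, 8, 9, 10, 10, 14, 20, 23]
ends:   [5, 6, 7, 9, 9, 10, 11, 12, 12, 18, 23, 25]
s3→1 s3→2 s4→3  — peak 3.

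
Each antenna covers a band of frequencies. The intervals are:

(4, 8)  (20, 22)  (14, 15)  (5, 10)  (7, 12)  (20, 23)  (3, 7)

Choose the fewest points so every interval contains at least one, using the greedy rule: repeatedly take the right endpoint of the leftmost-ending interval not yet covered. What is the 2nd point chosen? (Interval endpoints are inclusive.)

By right end: [3,7]  [4,8]  [5,10]  [7,12]  [14,15]  [20,22]  [20,23]
[3,7] uncovered → point at 7; [14,15] uncovered → point at 15; [20,22] uncovered → point at 22.
Points: 7, 15, 22 (3 total).

15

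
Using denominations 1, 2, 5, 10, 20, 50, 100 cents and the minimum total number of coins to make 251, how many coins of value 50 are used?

251 − 2×100→51 − 1×50→1 − 1×1→0
Count of 50: 1

1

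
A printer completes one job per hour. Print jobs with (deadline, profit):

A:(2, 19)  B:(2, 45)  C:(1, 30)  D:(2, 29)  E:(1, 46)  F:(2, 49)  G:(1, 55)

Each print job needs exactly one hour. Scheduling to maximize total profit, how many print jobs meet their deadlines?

2

Profit order: G=55 F=49 E=46 B=45 C=30 D=29 A=19
Assign: G→slot 1, F→slot 2, E skipped, B skipped, C skipped, D skipped, A skipped.
Slots: [1:G] [2:F]
2 of 7 scheduled.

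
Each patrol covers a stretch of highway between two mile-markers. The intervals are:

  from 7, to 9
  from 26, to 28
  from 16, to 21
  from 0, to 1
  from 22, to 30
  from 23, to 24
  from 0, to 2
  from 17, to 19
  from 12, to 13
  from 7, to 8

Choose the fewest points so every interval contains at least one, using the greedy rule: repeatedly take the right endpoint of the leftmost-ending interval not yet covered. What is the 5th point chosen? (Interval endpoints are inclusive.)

Process intervals by earliest right end; each time one isn't hit yet, stab at its right endpoint.
By right end: [0,1]  [0,2]  [7,8]  [7,9]  [12,13]  [17,19]  [16,21]  [23,24]  [26,28]  [22,30]
[0,1] uncovered → point at 1; [7,8] uncovered → point at 8; [12,13] uncovered → point at 13; [17,19] uncovered → point at 19; [23,24] uncovered → point at 24; [26,28] uncovered → point at 28.
Points: 1, 8, 13, 19, 24, 28 (6 total).

24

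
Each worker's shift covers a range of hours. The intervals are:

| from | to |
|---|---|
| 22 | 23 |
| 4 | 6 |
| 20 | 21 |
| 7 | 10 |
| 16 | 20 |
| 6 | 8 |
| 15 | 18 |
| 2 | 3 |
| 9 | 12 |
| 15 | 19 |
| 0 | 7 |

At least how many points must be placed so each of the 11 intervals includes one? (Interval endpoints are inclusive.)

Process intervals by earliest right end; each time one isn't hit yet, stab at its right endpoint.
By right end: [2,3]  [4,6]  [0,7]  [6,8]  [7,10]  [9,12]  [15,18]  [15,19]  [16,20]  [20,21]  [22,23]
[2,3] uncovered → point at 3; [4,6] uncovered → point at 6; [7,10] uncovered → point at 10; [15,18] uncovered → point at 18; [20,21] uncovered → point at 21; [22,23] uncovered → point at 23.
Points: 3, 6, 10, 18, 21, 23 (6 total).

6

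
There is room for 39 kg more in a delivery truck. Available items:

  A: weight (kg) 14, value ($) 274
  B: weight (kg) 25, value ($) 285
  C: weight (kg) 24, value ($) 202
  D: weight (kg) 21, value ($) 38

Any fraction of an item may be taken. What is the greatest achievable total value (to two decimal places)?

559.00

Ratios (sorted): A 19.57, B 11.40, C 8.42, D 1.81
take A (14 @ 274); take B (25 @ 285). Capacity used 39/39.
Total value = 559.00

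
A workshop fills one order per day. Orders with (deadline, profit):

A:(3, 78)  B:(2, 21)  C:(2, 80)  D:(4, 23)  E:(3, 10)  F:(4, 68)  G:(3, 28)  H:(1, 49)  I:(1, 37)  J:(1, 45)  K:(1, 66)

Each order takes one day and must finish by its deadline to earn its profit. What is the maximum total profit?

Profit order: C=80 A=78 F=68 K=66 H=49 J=45 I=37 G=28 D=23 B=21 E=10
Assign: C→slot 2, A→slot 3, F→slot 4, K→slot 1, H skipped, J skipped, I skipped, G skipped, D skipped, B skipped, E skipped.
Slots: [1:K] [2:C] [3:A] [4:F]
Profit = 66 + 80 + 78 + 68 = 292

292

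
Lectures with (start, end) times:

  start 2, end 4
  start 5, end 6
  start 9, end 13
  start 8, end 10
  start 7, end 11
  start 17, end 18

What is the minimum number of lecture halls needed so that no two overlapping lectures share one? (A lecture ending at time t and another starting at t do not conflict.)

3

The answer is the maximum number of intervals overlapping at any instant.
starts: [2, 5, 7, 8, 9, 17]
ends:   [4, 6, 10, 11, 13, 18]
s2→1 e4→0 s5→1 e6→0 s7→1 s8→2 s9→3  — peak 3.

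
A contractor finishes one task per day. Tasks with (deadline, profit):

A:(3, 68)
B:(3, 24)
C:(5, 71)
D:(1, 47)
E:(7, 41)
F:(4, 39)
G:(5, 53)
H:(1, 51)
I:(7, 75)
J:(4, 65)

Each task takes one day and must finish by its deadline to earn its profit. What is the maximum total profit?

424

Profit order: I=75 C=71 A=68 J=65 G=53 H=51 D=47 E=41 F=39 B=24
Assign: I→slot 7, C→slot 5, A→slot 3, J→slot 4, G→slot 2, H→slot 1, D skipped, E→slot 6, F skipped, B skipped.
Slots: [1:H] [2:G] [3:A] [4:J] [5:C] [6:E] [7:I]
Profit = 51 + 53 + 68 + 65 + 71 + 41 + 75 = 424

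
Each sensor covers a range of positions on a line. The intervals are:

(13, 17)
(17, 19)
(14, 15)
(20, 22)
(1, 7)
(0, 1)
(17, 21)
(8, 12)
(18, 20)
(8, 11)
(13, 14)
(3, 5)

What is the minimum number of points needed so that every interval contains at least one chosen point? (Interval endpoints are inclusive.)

Sort by right endpoint; whenever an interval is uncovered, place a point at its right end.
Sorted: [0,1] [3,5] [1,7] [8,11] [8,12] [13,14] [14,15] [13,17] [17,19] [18,20] [17,21] [20,22]
{[0,1]} hit by 1; {[3,5],[1,7]} hit by 5; {[8,11],[8,12]} hit by 11; {[13,14],[14,15],[13,17]} hit by 14; {[17,19],[18,20],[17,21]} hit by 19; {[20,22]} hit by 22.
Points: 1, 5, 11, 14, 19, 22 (6 total).

6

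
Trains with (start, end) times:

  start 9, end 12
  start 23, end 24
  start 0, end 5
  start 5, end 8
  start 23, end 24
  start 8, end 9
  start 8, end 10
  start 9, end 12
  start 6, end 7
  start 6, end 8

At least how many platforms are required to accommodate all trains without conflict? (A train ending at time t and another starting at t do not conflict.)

The answer is the maximum number of intervals overlapping at any instant.
starts: [0, 5, 6, 6, 8, 8, 9, 9, 23, 23]
ends:   [5, 7, 8, 8, 9, 10, 12, 12, 24, 24]
s0→1 e5→0 s5→1 s6→2 s6→3  — peak 3.

3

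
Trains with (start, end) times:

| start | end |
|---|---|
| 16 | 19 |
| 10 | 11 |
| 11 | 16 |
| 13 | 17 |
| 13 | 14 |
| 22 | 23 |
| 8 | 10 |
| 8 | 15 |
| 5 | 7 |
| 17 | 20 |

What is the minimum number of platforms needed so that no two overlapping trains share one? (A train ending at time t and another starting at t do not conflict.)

Events (time:±→running): 5:+→1 7:-→0 8:+→1 8:+→2 10:-→1 10:+→2 11:-→1 11:+→2 13:+→3 13:+→4 … peak 4.

4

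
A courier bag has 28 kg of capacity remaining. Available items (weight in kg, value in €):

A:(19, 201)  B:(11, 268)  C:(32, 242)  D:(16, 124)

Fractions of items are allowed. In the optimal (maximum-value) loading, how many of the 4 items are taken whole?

1

Order: B (268/11=24.36) > A (201/19=10.58) > D (124/16=7.75) > C (242/32=7.56)
Fill: take B (11 @ 268) → take 17/19 of A → 179.84; 28/28 used.
1 item(s) taken whole; one partial (take 17/19 of A).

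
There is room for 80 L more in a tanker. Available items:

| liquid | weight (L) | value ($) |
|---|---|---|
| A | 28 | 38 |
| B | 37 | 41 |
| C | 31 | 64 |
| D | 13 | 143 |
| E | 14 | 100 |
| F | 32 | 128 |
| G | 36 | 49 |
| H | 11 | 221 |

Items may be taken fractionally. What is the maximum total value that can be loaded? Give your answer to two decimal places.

Sort by value per unit weight and fill in that order.
Ratios (sorted): H 20.09, D 11.00, E 7.14, F 4.00, C 2.06, G 1.36, A 1.36, B 1.11
take H (11 @ 221); take D (13 @ 143); take E (14 @ 100); take F (32 @ 128); take 10/31 of C → 20.65. Capacity used 80/80.
Total value = 612.65

612.65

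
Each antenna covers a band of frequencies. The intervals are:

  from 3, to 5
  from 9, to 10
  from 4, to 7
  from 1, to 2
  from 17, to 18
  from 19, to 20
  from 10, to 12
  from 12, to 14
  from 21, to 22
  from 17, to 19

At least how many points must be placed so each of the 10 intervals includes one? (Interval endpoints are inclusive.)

7

Sort by right endpoint; whenever an interval is uncovered, place a point at its right end.
Sorted: [1,2] [3,5] [4,7] [9,10] [10,12] [12,14] [17,18] [17,19] [19,20] [21,22]
{[1,2]} hit by 2; {[3,5],[4,7]} hit by 5; {[9,10],[10,12]} hit by 10; {[12,14]} hit by 14; {[17,18],[17,19]} hit by 18; {[19,20]} hit by 20; {[21,22]} hit by 22.
Points: 2, 5, 10, 14, 18, 20, 22 (7 total).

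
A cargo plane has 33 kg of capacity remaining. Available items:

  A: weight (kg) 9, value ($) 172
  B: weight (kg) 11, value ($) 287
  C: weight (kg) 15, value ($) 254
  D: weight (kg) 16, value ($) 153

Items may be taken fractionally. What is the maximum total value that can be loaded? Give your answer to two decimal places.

Sort by value per unit weight and fill in that order.
Ratios (sorted): B 26.09, A 19.11, C 16.93, D 9.56
take B (11 @ 287); take A (9 @ 172); take 13/15 of C → 220.13. Capacity used 33/33.
Total value = 679.13

679.13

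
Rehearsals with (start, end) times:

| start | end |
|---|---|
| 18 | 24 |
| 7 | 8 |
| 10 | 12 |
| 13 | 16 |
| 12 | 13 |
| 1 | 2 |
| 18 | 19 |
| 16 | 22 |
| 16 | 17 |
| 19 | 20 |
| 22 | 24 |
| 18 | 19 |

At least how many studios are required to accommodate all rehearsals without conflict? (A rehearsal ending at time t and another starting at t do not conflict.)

The answer is the maximum number of intervals overlapping at any instant.
starts: [1, 7, 10, 12, 13, 16, 16, 18, 18, 18, 19, 22]
ends:   [2, 8, 12, 13, 16, 17, 19, 19, 20, 22, 24, 24]
s1→1 e2→0 s7→1 e8→0 s10→1 e12→0 s12→1 e13→0 s13→1 e16→0 s16→1 s16→2 e17→1 s18→2 s18→3 s18→4  — peak 4.

4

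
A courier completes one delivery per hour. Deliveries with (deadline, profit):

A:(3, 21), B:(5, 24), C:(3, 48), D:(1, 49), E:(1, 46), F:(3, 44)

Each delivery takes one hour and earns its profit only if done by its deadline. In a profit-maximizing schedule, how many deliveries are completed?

4

By profit: D(d1,49), C(d3,48), E(d1,46), F(d3,44), B(d5,24), A(d3,21)
D→slot 1; C→slot 3; E skipped; F→slot 2; B→slot 5; A skipped.
4 of 6 scheduled.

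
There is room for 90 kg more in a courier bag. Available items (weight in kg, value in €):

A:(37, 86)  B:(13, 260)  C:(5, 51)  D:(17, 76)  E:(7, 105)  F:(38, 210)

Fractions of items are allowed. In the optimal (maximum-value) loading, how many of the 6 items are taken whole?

5

Sort by value per unit weight and fill in that order.
Order: B (260/13=20.00) > E (105/7=15.00) > C (51/5=10.20) > F (210/38=5.53) > D (76/17=4.47) > A (86/37=2.32)
Fill: take B (13 @ 260) → take E (7 @ 105) → take C (5 @ 51) → take F (38 @ 210) → take D (17 @ 76) → take 10/37 of A → 23.24; 90/90 used.
5 item(s) taken whole; one partial (take 10/37 of A).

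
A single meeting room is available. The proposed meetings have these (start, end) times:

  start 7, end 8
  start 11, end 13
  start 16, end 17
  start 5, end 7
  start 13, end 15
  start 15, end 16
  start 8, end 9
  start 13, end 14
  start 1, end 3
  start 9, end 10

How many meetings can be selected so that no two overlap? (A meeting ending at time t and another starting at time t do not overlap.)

Greedy by earliest finish: after sorting by end time, pick each interval compatible with the last pick.
Sorted by end: (1,3)  (5,7)  (7,8)  (8,9)  (9,10)  (11,13)  (13,14)  (13,15)  (15,16)  (16,17)
take (1,3); take (5,7); take (7,8); take (8,9); take (9,10); take (11,13); take (13,14); skip (13,15); take (15,16); take (16,17).
Selected 9 meetings.

9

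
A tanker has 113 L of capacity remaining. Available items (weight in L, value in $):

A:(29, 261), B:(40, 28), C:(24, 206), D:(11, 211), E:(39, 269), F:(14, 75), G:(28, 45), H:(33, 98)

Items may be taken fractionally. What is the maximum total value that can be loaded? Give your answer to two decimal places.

Greedy by value/weight ratio, highest first.
Ratios (sorted): D 19.18, A 9.00, C 8.58, E 6.90, F 5.36, H 2.97, G 1.61, B 0.70
take D (11 @ 211); take A (29 @ 261); take C (24 @ 206); take E (39 @ 269); take 10/14 of F → 53.57. Capacity used 113/113.
Total value = 1000.57

1000.57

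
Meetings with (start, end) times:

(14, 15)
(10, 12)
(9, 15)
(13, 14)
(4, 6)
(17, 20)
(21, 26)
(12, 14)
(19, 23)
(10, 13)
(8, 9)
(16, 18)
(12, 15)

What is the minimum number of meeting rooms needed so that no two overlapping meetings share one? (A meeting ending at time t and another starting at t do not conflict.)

4

The answer is the maximum number of intervals overlapping at any instant.
Events (time:±→running): 4:+→1 6:-→0 8:+→1 9:-→0 9:+→1 10:+→2 10:+→3 12:-→2 12:+→3 12:+→4 … peak 4.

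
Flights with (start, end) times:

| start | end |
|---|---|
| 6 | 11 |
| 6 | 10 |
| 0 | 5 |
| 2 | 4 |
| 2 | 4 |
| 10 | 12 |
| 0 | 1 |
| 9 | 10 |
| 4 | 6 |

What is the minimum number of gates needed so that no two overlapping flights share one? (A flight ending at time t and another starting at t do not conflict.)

3

Count concurrent intervals with a sweep; the peak is the room count.
Events (time:±→running): 0:+→1 0:+→2 1:-→1 2:+→2 2:+→3 … peak 3.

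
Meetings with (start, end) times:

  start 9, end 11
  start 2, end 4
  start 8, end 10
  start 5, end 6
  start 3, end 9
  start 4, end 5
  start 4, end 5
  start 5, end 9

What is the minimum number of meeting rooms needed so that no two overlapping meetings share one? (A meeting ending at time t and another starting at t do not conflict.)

The answer is the maximum number of intervals overlapping at any instant.
starts: [2, 3, 4, 4, 5, 5, 8, 9]
ends:   [4, 5, 5, 6, 9, 9, 10, 11]
s2→1 s3→2 e4→1 s4→2 s4→3  — peak 3.

3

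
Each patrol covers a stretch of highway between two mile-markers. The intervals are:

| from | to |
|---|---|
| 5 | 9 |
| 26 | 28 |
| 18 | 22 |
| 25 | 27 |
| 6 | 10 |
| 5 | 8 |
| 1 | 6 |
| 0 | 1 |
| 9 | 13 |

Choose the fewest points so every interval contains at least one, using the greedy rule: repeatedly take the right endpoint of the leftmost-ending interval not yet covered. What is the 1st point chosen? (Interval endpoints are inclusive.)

1

Process intervals by earliest right end; each time one isn't hit yet, stab at its right endpoint.
Sorted: [0,1] [1,6] [5,8] [5,9] [6,10] [9,13] [18,22] [25,27] [26,28]
{[0,1],[1,6]} hit by 1; {[5,8],[5,9],[6,10]} hit by 8; {[9,13]} hit by 13; {[18,22]} hit by 22; {[25,27],[26,28]} hit by 27.
Points: 1, 8, 13, 22, 27 (5 total).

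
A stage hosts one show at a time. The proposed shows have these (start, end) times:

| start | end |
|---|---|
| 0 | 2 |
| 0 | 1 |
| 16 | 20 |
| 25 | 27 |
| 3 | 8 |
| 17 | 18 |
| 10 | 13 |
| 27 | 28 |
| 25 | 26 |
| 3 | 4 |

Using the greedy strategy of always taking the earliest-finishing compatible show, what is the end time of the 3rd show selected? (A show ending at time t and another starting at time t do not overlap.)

13

Order by finish time; keep every interval that doesn't clash with the previous kept one.
By end time: (0,1), (0,2), (3,4), (3,8), (10,13), (17,18), (16,20), (25,26), (25,27), (27,28).
Pick (0,1); next start ≥ 1 → (3,4); next start ≥ 4 → (10,13); next start ≥ 13 → (17,18); next start ≥ 18 → (25,26); next start ≥ 26 → (27,28).
Selected: (0,1) (3,4) (10,13) (17,18) (25,26) (27,28)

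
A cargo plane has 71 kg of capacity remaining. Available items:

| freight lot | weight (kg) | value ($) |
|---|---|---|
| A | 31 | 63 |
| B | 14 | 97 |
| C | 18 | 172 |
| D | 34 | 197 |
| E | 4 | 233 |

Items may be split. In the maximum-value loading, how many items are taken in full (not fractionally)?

Sort by value per unit weight and fill in that order.
Order: E (233/4=58.25) > C (172/18=9.56) > B (97/14=6.93) > D (197/34=5.79) > A (63/31=2.03)
Fill: take E (4 @ 233) → take C (18 @ 172) → take B (14 @ 97) → take D (34 @ 197) → take 1/31 of A → 2.03; 71/71 used.
4 item(s) taken whole; one partial (take 1/31 of A).

4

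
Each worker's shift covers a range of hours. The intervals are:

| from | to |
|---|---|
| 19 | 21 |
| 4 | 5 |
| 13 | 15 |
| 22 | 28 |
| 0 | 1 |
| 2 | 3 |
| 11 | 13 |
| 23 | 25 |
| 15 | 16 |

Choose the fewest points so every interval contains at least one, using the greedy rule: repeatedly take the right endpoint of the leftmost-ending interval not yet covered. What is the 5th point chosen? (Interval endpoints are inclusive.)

16

By right end: [0,1]  [2,3]  [4,5]  [11,13]  [13,15]  [15,16]  [19,21]  [23,25]  [22,28]
[0,1] uncovered → point at 1; [2,3] uncovered → point at 3; [4,5] uncovered → point at 5; [11,13] uncovered → point at 13; [15,16] uncovered → point at 16; [19,21] uncovered → point at 21; [23,25] uncovered → point at 25.
Points: 1, 3, 5, 13, 16, 21, 25 (7 total).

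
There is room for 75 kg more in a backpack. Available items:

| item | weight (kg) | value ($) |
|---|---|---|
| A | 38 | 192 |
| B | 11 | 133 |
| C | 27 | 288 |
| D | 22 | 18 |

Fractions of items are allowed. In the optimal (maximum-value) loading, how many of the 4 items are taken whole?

2

Sort by value per unit weight and fill in that order.
Order: B (133/11=12.09) > C (288/27=10.67) > A (192/38=5.05) > D (18/22=0.82)
Fill: take B (11 @ 133) → take C (27 @ 288) → take 37/38 of A → 186.95; 75/75 used.
2 item(s) taken whole; one partial (take 37/38 of A).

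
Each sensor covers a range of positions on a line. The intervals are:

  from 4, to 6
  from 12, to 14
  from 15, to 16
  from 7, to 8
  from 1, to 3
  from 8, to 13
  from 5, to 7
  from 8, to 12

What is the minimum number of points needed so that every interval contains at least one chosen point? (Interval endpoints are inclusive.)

Sorted: [1,3] [4,6] [5,7] [7,8] [8,12] [8,13] [12,14] [15,16]
{[1,3]} hit by 3; {[4,6],[5,7]} hit by 6; {[7,8],[8,12],[8,13]} hit by 8; {[12,14]} hit by 14; {[15,16]} hit by 16.
Points: 3, 6, 8, 14, 16 (5 total).

5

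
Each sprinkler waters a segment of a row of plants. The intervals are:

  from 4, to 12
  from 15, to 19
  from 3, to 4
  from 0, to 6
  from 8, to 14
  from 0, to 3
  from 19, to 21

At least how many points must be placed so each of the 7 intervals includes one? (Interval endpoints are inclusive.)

Sort by right endpoint; whenever an interval is uncovered, place a point at its right end.
By right end: [0,3]  [3,4]  [0,6]  [4,12]  [8,14]  [15,19]  [19,21]
[0,3] uncovered → point at 3; [4,12] uncovered → point at 12; [15,19] uncovered → point at 19.
Points: 3, 12, 19 (3 total).

3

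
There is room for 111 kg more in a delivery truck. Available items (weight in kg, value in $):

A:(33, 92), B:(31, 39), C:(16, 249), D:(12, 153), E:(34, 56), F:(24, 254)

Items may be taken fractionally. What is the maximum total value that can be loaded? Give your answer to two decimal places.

790.82

Sort by value per unit weight and fill in that order.
Ratios (sorted): C 15.56, D 12.75, F 10.58, A 2.79, E 1.65, B 1.26
take C (16 @ 249); take D (12 @ 153); take F (24 @ 254); take A (33 @ 92); take 26/34 of E → 42.82. Capacity used 111/111.
Total value = 790.82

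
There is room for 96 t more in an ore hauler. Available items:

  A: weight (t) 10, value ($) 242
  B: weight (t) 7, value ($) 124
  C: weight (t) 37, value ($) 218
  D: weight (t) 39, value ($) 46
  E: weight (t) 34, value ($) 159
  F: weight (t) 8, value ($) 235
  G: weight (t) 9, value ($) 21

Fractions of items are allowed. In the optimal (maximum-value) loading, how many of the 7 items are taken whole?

Greedy by value/weight ratio, highest first.
Order: F (235/8=29.38) > A (242/10=24.20) > B (124/7=17.71) > C (218/37=5.89) > E (159/34=4.68) > G (21/9=2.33) > D (46/39=1.18)
Fill: take F (8 @ 235) → take A (10 @ 242) → take B (7 @ 124) → take C (37 @ 218) → take E (34 @ 159); 96/96 used.
5 item(s) taken whole.

5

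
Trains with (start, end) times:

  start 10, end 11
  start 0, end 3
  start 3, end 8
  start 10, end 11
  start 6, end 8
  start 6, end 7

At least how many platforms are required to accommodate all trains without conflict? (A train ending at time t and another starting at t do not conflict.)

starts: [0, 3, 6, 6, 10, 10]
ends:   [3, 7, 8, 8, 11, 11]
s0→1 e3→0 s3→1 s6→2 s6→3  — peak 3.

3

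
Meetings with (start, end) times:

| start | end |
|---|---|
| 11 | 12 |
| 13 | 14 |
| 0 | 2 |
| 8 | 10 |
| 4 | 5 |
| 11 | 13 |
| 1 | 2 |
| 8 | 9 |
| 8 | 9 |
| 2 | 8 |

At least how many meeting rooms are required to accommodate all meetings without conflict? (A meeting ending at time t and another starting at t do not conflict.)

3

The answer is the maximum number of intervals overlapping at any instant.
starts: [0, 1, 2, 4, 8, 8, 8, 11, 11, 13]
ends:   [2, 2, 5, 8, 9, 9, 10, 12, 13, 14]
s0→1 s1→2 e2→1 e2→0 s2→1 s4→2 e5→1 e8→0 s8→1 s8→2 s8→3  — peak 3.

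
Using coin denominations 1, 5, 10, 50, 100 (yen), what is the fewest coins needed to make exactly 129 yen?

Use the largest denomination that fits, subtract, and repeat.
129 = 1×100 + 2×10 + 1×5 + 4×1
Total coins = 1 + 2 + 1 + 4 = 8

8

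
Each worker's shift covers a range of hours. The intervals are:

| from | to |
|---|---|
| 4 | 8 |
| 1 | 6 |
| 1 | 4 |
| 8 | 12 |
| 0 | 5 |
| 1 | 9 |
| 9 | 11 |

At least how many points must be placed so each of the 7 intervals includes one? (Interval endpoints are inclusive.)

2

Sort by right endpoint; whenever an interval is uncovered, place a point at its right end.
By right end: [1,4]  [0,5]  [1,6]  [4,8]  [1,9]  [9,11]  [8,12]
[1,4] uncovered → point at 4; [9,11] uncovered → point at 11.
Points: 4, 11 (2 total).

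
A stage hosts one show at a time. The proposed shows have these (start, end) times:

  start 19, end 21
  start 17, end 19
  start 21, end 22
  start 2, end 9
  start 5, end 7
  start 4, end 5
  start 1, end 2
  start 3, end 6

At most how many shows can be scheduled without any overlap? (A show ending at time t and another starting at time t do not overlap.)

6

Greedy by earliest finish: after sorting by end time, pick each interval compatible with the last pick.
By end time: (1,2), (4,5), (3,6), (5,7), (2,9), (17,19), (19,21), (21,22).
Pick (1,2); next start ≥ 2 → (4,5); next start ≥ 5 → (5,7); next start ≥ 7 → (17,19); next start ≥ 19 → (19,21); next start ≥ 21 → (21,22).
Selected 6 shows.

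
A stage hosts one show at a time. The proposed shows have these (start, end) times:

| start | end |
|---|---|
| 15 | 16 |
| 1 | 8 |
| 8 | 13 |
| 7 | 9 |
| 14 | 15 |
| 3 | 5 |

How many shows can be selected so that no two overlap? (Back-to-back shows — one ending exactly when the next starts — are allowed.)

4

By end time: (3,5), (1,8), (7,9), (8,13), (14,15), (15,16).
Pick (3,5); next start ≥ 5 → (7,9); next start ≥ 9 → (14,15); next start ≥ 15 → (15,16).
Selected 4 shows.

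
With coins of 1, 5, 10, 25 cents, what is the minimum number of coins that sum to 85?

85 = 3×25 + 1×10
Total coins = 3 + 1 = 4

4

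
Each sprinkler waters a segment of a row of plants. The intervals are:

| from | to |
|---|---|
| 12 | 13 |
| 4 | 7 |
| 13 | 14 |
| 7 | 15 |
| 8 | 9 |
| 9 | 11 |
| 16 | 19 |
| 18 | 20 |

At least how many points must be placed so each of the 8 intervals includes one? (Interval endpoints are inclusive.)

4

Process intervals by earliest right end; each time one isn't hit yet, stab at its right endpoint.
Sorted: [4,7] [8,9] [9,11] [12,13] [13,14] [7,15] [16,19] [18,20]
{[4,7]} hit by 7; {[8,9],[9,11]} hit by 9; {[12,13],[13,14],[7,15]} hit by 13; {[16,19],[18,20]} hit by 19.
Points: 7, 9, 13, 19 (4 total).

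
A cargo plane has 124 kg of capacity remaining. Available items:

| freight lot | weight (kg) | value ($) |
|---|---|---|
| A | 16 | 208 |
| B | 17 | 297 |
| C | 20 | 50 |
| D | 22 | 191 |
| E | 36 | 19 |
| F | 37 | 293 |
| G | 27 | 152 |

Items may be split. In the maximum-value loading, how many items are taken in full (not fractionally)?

Greedy by value/weight ratio, highest first.
Ratios (sorted): B 17.47, A 13.00, D 8.68, F 7.92, G 5.63, C 2.50, E 0.53
take B (17 @ 297); take A (16 @ 208); take D (22 @ 191); take F (37 @ 293); take G (27 @ 152); take 5/20 of C → 12.50. Capacity used 124/124.
5 item(s) taken whole; one partial (take 5/20 of C).

5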